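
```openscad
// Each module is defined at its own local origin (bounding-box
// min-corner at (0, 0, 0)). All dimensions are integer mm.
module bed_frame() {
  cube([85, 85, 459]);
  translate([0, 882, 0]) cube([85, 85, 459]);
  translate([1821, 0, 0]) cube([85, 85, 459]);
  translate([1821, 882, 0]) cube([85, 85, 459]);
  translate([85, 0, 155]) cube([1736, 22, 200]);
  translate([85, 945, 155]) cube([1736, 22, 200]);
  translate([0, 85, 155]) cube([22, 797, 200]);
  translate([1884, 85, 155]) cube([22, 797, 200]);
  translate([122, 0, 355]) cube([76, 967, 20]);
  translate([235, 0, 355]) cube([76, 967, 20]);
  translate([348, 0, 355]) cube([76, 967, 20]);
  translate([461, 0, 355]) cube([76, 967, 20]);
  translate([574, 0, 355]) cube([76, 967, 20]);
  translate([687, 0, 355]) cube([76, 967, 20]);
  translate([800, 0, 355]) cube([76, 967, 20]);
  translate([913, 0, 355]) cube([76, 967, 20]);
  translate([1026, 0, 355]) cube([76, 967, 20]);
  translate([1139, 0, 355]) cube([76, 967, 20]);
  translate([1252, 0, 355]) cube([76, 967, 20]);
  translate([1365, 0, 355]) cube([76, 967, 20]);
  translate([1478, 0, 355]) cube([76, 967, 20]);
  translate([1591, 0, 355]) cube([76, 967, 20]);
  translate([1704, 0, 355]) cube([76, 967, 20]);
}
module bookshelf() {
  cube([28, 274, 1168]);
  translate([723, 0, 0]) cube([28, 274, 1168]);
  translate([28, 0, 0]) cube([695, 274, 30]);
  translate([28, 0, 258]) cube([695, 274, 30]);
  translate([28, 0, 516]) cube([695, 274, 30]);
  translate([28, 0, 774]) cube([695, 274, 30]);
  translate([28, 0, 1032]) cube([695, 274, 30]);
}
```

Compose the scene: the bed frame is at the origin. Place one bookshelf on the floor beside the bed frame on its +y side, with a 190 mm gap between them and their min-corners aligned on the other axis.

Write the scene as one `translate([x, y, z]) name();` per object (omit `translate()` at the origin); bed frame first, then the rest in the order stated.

bed_frame();
translate([0, 1157, 0]) bookshelf();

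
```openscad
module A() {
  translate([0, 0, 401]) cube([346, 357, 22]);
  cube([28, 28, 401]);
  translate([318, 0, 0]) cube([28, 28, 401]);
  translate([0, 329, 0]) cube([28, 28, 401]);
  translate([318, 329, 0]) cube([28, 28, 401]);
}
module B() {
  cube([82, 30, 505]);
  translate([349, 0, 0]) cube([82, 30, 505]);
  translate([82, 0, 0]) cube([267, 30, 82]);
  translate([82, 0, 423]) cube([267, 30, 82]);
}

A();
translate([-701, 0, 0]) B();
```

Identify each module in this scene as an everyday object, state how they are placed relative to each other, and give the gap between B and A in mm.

A is a stool. B is a picture frame. The picture frame is on the floor beside the stool on its −x side. The gap between the picture frame and the stool is 270 mm.

The picture frame's nearest face is 270 mm from the stool's −x face.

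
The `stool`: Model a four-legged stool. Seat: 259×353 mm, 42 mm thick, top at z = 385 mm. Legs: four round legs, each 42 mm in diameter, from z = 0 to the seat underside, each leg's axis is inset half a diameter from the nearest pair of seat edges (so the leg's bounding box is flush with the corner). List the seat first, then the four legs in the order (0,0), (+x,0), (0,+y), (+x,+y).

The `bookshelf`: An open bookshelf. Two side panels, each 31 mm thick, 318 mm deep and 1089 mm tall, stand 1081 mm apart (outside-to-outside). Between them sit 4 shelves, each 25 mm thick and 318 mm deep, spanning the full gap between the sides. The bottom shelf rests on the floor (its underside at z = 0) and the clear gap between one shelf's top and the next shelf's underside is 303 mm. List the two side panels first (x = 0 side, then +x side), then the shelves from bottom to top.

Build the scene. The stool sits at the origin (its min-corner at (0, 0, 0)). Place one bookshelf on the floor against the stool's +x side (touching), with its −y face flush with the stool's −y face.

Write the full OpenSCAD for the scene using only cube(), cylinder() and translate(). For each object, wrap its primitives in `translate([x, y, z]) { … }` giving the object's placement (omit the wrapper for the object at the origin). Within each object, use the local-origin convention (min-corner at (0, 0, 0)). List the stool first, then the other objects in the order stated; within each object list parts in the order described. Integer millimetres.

translate([0, 0, 343]) cube([259, 353, 42]);
translate([21, 21, 0]) cylinder(h = 343, r = 21);
translate([238, 21, 0]) cylinder(h = 343, r = 21);
translate([21, 332, 0]) cylinder(h = 343, r = 21);
translate([238, 332, 0]) cylinder(h = 343, r = 21);
translate([259, 0, 0]) {
  cube([31, 318, 1089]);
  translate([1050, 0, 0]) cube([31, 318, 1089]);
  translate([31, 0, 0]) cube([1019, 318, 25]);
  translate([31, 0, 328]) cube([1019, 318, 25]);
  translate([31, 0, 656]) cube([1019, 318, 25]);
  translate([31, 0, 984]) cube([1019, 318, 25]);
}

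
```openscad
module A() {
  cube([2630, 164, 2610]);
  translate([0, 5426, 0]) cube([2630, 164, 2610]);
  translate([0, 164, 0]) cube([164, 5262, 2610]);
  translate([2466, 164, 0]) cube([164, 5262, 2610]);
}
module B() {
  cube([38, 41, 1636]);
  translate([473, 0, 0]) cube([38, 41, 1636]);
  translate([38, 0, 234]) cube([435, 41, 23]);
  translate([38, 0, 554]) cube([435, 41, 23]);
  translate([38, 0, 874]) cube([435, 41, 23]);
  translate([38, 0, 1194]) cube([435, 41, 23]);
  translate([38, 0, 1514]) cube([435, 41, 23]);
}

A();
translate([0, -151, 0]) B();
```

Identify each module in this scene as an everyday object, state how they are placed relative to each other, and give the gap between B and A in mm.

The ladder's nearest face is 110 mm from the house frame's −y face.

A is a house frame. B is a ladder. The ladder is on the floor beside the house frame on its −y side. The gap between the ladder and the house frame is 110 mm.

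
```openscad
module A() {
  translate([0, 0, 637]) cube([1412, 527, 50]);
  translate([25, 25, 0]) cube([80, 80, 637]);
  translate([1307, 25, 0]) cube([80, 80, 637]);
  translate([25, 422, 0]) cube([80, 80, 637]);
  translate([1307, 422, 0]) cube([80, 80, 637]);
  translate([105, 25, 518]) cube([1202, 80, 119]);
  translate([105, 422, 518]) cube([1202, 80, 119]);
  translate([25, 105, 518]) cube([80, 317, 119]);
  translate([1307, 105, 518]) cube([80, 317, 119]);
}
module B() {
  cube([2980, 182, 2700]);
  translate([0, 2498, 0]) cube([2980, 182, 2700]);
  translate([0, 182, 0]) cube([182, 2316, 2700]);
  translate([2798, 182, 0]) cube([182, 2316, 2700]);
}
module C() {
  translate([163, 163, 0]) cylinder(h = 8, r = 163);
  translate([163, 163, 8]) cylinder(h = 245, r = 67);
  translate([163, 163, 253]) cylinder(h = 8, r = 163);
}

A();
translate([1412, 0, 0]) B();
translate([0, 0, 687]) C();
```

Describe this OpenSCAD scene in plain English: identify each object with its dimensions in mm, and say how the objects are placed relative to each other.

A is a table with a 1412×527 mm rectangular top, 50 mm thick, top surface at z = 687 mm, supported by four 80×80 mm square legs, each inset 25 mm from the nearest pair of top edges, running from the floor. Four apron rails, 80 mm thick and 119 mm tall, run between adjacent legs with their top edges flush with the underside of the top and their outer faces flush with the legs' outer faces.

B is a box-shaped house frame (walls only): outside footprint 2980×2680 mm, wall height 2700 mm, wall thickness 182 mm. The two y-facing walls run the full x-width; the two x-facing walls fit between the inner faces of the y-facing walls.

C is a spool: two coaxial disc flanges of radius 163 mm and thickness 8 mm, joined by a core cylinder of radius 67 mm and height 245 mm. The lower flange rests on z = 0 and the three cylinders share a vertical axis.

The house frame is against the table's +x side, with their −y faces flush. The spool is on top of the table.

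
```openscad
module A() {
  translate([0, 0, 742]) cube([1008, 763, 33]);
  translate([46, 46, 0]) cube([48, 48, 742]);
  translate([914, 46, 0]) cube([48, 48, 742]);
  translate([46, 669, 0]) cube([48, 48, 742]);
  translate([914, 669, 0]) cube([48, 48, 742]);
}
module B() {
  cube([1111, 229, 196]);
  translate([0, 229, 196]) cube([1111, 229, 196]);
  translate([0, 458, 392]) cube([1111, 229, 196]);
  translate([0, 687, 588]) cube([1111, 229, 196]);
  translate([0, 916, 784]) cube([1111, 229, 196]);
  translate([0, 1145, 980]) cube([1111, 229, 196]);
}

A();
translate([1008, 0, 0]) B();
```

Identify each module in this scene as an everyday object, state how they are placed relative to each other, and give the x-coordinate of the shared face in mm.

The table's +x face and the staircase's −x face are both at x = 1008 mm.

A is a table. B is a staircase. The staircase is against the table's +x side, with their −y faces flush. The x-coordinate of the shared face is 1008 mm.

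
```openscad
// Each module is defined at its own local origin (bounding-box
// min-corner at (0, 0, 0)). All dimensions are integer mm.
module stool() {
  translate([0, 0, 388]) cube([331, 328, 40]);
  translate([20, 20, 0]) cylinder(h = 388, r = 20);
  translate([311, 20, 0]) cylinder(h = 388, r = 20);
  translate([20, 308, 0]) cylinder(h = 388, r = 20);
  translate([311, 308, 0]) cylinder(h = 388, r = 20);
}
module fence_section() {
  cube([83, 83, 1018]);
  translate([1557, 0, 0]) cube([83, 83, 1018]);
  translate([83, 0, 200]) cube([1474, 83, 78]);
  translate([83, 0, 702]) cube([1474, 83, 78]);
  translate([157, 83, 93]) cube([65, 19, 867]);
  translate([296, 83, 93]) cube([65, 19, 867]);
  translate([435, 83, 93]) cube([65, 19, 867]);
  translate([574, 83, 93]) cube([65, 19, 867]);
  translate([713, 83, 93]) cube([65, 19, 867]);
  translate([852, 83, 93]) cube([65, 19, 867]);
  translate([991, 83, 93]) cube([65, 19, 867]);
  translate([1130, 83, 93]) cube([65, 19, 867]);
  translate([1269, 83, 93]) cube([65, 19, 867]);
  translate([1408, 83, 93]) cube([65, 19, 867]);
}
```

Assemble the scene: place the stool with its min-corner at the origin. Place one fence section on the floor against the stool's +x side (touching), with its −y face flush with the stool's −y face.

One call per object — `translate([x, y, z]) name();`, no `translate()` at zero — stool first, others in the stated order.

stool();
translate([331, 0, 0]) fence_section();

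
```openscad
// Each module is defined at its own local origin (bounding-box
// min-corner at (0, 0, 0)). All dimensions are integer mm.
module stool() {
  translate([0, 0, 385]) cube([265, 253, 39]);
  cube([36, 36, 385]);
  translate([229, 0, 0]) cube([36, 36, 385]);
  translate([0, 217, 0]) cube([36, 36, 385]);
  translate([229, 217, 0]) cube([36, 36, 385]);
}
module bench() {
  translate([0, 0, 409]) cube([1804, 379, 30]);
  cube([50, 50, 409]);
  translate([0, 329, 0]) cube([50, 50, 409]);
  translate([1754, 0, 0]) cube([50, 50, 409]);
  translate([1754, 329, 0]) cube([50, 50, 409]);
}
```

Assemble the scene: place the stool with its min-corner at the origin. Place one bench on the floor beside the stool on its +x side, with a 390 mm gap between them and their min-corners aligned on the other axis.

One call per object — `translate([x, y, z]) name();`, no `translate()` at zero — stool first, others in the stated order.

stool();
translate([655, 0, 0]) bench();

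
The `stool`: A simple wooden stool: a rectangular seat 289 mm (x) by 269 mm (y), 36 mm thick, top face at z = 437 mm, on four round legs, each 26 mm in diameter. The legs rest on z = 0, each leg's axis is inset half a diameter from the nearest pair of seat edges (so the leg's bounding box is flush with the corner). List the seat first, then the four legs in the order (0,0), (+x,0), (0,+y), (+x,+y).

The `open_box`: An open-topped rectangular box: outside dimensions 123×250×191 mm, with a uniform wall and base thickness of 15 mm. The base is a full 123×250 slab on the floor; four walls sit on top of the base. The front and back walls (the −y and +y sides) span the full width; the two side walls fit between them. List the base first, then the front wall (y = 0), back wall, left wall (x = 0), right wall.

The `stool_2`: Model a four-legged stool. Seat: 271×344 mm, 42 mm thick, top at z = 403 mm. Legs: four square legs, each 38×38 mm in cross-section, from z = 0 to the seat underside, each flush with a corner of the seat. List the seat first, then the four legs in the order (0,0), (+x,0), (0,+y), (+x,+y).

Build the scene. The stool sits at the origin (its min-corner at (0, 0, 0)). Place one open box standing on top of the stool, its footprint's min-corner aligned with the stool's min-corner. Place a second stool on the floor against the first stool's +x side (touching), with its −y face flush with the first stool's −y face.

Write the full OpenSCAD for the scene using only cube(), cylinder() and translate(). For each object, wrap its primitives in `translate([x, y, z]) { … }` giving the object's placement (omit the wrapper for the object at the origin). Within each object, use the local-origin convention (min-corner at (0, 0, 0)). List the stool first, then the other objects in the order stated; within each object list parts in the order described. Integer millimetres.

translate([0, 0, 401]) cube([289, 269, 36]);
translate([13, 13, 0]) cylinder(h = 401, r = 13);
translate([276, 13, 0]) cylinder(h = 401, r = 13);
translate([13, 256, 0]) cylinder(h = 401, r = 13);
translate([276, 256, 0]) cylinder(h = 401, r = 13);
translate([0, 0, 437]) {
  cube([123, 250, 15]);
  translate([0, 0, 15]) cube([123, 15, 176]);
  translate([0, 235, 15]) cube([123, 15, 176]);
  translate([0, 15, 15]) cube([15, 220, 176]);
  translate([108, 15, 15]) cube([15, 220, 176]);
}
translate([289, 0, 0]) {
  translate([0, 0, 361]) cube([271, 344, 42]);
  cube([38, 38, 361]);
  translate([233, 0, 0]) cube([38, 38, 361]);
  translate([0, 306, 0]) cube([38, 38, 361]);
  translate([233, 306, 0]) cube([38, 38, 361]);
}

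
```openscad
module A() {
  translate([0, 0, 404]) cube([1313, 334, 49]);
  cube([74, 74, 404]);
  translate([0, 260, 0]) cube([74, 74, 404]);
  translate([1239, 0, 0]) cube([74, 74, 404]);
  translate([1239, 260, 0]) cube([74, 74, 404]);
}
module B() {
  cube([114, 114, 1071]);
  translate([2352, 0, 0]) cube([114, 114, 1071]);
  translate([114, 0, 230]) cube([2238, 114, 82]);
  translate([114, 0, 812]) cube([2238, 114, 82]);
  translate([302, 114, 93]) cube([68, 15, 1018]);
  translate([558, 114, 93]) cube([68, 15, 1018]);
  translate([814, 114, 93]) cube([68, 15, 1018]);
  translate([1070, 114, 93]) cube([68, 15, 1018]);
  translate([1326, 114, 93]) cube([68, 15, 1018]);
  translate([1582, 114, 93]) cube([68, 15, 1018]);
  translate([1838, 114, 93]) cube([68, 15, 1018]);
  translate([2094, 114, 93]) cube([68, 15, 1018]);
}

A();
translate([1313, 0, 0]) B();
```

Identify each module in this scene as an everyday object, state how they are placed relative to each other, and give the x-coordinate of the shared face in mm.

A is a bench. B is a fence section. The fence section is against the bench's +x side, with their −y faces flush. The x-coordinate of the shared face is 1313 mm.

The bench's +x face and the fence section's −x face are both at x = 1313 mm.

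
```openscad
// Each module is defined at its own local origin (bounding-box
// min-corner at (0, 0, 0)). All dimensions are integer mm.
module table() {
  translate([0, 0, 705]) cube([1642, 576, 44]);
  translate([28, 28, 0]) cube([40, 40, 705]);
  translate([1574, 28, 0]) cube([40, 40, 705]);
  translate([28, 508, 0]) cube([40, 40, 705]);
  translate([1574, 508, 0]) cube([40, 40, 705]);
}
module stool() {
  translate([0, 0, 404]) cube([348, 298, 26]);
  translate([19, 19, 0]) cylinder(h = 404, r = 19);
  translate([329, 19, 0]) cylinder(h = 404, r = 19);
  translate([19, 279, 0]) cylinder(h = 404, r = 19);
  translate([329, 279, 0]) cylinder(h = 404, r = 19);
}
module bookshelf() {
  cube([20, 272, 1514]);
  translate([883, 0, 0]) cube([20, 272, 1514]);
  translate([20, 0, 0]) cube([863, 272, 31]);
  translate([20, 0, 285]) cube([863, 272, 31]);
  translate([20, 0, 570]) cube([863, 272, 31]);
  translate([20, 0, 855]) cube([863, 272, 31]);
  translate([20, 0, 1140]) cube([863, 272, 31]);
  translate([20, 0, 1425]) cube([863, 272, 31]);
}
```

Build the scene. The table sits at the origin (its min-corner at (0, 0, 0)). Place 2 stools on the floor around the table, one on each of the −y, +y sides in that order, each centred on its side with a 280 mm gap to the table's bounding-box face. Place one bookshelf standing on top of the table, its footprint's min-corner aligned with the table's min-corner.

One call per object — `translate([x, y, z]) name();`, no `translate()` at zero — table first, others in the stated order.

table();
translate([647, -578, 0]) stool();
translate([647, 856, 0]) stool();
translate([0, 0, 749]) bookshelf();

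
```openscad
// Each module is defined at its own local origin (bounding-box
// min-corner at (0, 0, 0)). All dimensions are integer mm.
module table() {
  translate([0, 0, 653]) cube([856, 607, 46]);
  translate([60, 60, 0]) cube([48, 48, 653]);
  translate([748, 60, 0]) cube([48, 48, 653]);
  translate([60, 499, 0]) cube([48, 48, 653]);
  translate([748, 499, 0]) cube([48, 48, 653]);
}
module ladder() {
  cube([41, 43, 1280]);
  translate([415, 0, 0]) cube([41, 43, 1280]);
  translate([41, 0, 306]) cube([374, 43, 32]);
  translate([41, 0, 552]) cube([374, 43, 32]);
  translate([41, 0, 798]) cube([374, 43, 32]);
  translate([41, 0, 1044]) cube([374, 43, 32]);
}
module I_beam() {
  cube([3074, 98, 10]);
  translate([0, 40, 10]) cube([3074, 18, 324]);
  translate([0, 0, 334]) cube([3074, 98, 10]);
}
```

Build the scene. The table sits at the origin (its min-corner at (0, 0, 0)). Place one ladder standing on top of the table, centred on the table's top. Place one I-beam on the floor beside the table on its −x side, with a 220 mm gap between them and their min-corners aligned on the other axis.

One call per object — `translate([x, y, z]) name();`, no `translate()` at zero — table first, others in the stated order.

table();
translate([200, 282, 699]) ladder();
translate([-3294, 0, 0]) I_beam();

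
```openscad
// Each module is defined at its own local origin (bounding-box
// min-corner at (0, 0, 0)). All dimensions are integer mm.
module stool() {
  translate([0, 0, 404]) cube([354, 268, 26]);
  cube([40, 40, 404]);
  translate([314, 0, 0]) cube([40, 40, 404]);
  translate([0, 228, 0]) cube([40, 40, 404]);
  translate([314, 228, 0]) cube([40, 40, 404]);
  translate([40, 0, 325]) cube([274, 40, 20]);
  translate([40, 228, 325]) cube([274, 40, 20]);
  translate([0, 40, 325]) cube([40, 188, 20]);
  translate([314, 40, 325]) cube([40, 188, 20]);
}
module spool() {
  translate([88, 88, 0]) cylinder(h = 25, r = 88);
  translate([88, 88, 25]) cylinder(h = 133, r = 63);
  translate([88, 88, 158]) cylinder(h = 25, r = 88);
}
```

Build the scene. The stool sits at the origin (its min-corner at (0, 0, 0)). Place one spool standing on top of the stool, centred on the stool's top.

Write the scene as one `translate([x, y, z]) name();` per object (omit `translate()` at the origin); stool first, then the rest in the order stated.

stool();
translate([89, 46, 430]) spool();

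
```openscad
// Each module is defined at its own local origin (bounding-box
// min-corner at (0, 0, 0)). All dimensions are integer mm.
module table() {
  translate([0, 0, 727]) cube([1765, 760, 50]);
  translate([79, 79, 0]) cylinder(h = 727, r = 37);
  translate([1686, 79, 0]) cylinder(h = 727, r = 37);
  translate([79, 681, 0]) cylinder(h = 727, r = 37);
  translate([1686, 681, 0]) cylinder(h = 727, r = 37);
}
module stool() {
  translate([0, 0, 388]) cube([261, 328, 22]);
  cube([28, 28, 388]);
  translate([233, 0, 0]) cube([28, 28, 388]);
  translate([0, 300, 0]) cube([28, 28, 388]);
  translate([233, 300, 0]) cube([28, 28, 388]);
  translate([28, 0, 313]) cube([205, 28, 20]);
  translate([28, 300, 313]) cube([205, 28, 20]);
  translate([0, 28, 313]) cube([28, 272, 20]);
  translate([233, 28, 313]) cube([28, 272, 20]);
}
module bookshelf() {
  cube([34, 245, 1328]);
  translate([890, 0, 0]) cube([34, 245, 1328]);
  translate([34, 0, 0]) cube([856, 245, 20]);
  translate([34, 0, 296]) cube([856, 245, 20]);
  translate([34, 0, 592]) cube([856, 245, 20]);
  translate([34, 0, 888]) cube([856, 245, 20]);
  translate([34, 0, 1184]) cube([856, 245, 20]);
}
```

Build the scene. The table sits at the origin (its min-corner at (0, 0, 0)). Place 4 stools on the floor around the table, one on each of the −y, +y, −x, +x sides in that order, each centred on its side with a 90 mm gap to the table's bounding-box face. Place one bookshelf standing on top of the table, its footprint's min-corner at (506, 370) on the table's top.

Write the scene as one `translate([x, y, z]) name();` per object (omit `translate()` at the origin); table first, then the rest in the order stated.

table();
translate([752, -418, 0]) stool();
translate([752, 850, 0]) stool();
translate([-351, 216, 0]) stool();
translate([1855, 216, 0]) stool();
translate([506, 370, 777]) bookshelf();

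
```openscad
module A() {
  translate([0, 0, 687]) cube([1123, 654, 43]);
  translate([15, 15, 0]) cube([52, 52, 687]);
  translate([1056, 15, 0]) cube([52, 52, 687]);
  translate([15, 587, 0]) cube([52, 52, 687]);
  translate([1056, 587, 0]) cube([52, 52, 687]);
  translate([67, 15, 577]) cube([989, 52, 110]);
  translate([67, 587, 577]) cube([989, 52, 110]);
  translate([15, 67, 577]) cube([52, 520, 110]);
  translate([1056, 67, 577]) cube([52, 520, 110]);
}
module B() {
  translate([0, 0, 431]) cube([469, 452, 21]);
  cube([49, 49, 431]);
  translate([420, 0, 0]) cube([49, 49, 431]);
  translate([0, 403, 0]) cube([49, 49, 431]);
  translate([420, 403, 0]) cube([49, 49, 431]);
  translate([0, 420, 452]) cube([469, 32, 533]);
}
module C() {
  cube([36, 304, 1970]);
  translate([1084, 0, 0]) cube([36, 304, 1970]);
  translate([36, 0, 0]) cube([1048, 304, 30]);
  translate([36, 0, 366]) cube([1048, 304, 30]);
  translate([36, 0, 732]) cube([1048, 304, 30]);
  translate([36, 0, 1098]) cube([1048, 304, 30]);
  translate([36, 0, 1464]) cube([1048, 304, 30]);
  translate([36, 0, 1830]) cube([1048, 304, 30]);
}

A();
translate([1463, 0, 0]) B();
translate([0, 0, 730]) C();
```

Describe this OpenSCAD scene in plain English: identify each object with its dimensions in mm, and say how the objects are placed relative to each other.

A is a rectangular dining table. The top is 1123×654×43 mm with its upper surface at z = 730 mm. It stands on four 52×52 mm square legs, each inset 15 mm from the nearest pair of top edges, running from the floor to the underside of the top. Four apron rails, 52 mm thick and 110 mm tall, run between adjacent legs with their top edges flush with the underside of the top and their outer faces flush with the legs' outer faces.

B is a chair: 469×452 mm seat, 21 mm thick, top at z = 452 mm, on four 49 mm square corner legs flush with the seat edges. A 32 mm thick backrest slab spans the full seat width, extending 533 mm above the seat top, its back face flush with the seat's +y edge.

C is a bookshelf 1120 mm wide overall, 304 mm deep and 1970 mm tall. The two sides are 36 mm thick vertical panels. 6 horizontal shelves of 30 mm thickness span between the inner faces of the sides; the lowest shelf sits on the floor and shelves are stacked with a clear vertical gap of 336 mm between each pair.

The chair is on the floor beside the table on its +x side. The bookshelf is on top of the table.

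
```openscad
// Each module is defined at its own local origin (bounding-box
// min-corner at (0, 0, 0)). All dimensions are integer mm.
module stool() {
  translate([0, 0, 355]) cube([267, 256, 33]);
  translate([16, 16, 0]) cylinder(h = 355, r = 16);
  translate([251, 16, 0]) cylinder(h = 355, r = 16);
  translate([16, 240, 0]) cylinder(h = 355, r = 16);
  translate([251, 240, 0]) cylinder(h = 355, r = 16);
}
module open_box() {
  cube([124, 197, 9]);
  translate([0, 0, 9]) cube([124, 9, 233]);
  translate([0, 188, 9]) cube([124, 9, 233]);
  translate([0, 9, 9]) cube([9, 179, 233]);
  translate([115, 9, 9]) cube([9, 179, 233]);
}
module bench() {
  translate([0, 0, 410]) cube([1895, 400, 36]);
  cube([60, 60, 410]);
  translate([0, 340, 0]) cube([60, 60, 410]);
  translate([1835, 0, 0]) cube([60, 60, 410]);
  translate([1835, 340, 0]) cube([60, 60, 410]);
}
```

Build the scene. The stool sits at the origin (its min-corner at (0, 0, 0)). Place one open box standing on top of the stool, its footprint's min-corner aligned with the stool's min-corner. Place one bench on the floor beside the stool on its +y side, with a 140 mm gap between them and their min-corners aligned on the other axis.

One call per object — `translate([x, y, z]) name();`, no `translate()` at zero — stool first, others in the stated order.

stool();
translate([0, 0, 388]) open_box();
translate([0, 396, 0]) bench();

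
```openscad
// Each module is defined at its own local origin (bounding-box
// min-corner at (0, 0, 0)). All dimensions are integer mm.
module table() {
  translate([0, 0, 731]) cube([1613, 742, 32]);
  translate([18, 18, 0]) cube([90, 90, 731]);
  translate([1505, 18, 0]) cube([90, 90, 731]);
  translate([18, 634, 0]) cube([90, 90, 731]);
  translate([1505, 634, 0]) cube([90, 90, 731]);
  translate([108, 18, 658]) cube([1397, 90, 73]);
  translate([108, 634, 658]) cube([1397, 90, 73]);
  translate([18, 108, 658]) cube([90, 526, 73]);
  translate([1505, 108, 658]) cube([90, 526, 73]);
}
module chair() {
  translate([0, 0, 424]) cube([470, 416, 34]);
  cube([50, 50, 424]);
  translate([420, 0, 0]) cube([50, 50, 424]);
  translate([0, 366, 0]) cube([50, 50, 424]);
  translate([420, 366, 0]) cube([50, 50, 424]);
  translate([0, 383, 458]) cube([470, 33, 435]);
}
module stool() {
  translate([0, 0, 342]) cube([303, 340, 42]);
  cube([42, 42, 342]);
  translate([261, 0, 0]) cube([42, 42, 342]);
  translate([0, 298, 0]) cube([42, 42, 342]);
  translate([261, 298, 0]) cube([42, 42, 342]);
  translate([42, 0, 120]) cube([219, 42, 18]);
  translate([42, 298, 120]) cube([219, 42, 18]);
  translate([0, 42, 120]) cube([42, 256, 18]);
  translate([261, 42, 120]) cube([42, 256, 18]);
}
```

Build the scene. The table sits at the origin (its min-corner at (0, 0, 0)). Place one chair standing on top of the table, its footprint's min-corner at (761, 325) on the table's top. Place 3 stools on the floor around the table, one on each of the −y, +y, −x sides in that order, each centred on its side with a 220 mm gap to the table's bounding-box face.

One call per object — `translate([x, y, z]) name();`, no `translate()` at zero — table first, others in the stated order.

table();
translate([761, 325, 763]) chair();
translate([655, -560, 0]) stool();
translate([655, 962, 0]) stool();
translate([-523, 201, 0]) stool();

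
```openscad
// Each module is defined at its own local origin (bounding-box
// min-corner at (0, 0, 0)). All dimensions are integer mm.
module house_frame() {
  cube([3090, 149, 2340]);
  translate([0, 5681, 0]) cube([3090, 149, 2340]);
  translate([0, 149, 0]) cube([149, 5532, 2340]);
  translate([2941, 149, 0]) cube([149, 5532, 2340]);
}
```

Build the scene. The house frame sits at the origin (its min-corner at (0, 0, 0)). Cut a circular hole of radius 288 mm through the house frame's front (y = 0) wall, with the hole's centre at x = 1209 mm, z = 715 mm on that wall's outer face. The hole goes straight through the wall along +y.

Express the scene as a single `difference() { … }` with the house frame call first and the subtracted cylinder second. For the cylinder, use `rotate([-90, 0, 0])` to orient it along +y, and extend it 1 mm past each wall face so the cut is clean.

difference() {
  house_frame();
  translate([1209, -1, 715]) rotate([-90, 0, 0]) cylinder(h = 151, r = 288);
}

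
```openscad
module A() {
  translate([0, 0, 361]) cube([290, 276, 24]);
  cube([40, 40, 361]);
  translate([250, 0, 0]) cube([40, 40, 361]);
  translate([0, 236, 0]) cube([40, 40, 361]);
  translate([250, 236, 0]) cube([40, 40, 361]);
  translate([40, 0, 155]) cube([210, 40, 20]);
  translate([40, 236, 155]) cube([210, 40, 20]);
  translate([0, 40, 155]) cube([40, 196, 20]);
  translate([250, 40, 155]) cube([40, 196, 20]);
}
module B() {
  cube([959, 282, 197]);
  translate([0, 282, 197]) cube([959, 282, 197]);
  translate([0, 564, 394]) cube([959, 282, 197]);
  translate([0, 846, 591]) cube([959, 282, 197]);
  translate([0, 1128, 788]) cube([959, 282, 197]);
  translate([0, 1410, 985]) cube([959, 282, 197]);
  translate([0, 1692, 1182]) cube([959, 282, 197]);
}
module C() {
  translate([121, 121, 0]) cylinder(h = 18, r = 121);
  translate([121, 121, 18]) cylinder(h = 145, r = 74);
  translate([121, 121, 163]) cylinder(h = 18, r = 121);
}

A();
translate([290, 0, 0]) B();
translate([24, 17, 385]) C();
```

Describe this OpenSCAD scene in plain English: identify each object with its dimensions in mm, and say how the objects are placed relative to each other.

A is a simple wooden stool: a rectangular seat 290 mm (x) by 276 mm (y), 24 mm thick, top face at z = 385 mm, on four square legs, each 40×40 mm in cross-section. The legs rest on z = 0, each flush with a corner of the seat. Four stretchers, 40 mm wide and 20 mm tall, connect adjacent legs with their undersides at z = 155 mm, each running between the inner faces of the legs it joins and aligned with the legs' outer faces on the other axis.

B is a straight staircase of 7 solid steps. Each step is 959 mm wide (x), 282 mm deep (y, the going) and 197 mm tall (the rise). The first step rests on the floor; each subsequent step sits one going further in +y and one rise higher in +z, directly behind and above the previous step with no overlap.

C is a spool: two coaxial disc flanges of radius 121 mm and thickness 18 mm, joined by a core cylinder of radius 74 mm and height 145 mm. The lower flange rests on z = 0 and the three cylinders share a vertical axis.

The staircase is against the stool's +x side, with their −y faces flush. The spool is on top of the stool, centred.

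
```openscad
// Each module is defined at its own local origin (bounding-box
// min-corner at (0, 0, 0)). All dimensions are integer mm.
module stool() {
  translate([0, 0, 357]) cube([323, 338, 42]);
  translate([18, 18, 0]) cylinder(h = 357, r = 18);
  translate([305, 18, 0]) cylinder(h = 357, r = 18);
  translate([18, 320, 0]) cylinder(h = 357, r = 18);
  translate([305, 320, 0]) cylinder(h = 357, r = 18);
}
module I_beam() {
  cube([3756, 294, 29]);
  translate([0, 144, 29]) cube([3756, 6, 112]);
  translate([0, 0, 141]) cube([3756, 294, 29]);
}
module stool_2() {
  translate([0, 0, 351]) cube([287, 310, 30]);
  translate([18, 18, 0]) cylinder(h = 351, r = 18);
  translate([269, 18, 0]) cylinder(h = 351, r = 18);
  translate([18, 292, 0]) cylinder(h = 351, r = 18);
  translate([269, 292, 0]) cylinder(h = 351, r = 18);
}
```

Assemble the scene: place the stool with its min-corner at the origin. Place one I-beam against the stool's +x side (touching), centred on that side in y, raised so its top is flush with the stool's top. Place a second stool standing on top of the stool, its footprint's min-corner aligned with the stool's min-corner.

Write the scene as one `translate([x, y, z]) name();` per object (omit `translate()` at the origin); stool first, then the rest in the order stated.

stool();
translate([323, 22, 229]) I_beam();
translate([0, 0, 399]) stool_2();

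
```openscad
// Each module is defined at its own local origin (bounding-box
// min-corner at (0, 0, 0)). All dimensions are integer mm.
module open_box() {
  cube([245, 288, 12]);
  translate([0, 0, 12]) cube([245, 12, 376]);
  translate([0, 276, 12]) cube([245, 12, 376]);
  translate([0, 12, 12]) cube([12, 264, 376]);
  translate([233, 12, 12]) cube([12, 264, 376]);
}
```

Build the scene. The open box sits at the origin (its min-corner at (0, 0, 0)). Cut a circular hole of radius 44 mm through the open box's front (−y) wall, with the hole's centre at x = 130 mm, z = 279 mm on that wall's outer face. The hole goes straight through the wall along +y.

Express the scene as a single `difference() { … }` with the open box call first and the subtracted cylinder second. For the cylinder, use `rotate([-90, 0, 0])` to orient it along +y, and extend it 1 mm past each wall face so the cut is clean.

difference() {
  open_box();
  translate([130, -1, 279]) rotate([-90, 0, 0]) cylinder(h = 14, r = 44);
}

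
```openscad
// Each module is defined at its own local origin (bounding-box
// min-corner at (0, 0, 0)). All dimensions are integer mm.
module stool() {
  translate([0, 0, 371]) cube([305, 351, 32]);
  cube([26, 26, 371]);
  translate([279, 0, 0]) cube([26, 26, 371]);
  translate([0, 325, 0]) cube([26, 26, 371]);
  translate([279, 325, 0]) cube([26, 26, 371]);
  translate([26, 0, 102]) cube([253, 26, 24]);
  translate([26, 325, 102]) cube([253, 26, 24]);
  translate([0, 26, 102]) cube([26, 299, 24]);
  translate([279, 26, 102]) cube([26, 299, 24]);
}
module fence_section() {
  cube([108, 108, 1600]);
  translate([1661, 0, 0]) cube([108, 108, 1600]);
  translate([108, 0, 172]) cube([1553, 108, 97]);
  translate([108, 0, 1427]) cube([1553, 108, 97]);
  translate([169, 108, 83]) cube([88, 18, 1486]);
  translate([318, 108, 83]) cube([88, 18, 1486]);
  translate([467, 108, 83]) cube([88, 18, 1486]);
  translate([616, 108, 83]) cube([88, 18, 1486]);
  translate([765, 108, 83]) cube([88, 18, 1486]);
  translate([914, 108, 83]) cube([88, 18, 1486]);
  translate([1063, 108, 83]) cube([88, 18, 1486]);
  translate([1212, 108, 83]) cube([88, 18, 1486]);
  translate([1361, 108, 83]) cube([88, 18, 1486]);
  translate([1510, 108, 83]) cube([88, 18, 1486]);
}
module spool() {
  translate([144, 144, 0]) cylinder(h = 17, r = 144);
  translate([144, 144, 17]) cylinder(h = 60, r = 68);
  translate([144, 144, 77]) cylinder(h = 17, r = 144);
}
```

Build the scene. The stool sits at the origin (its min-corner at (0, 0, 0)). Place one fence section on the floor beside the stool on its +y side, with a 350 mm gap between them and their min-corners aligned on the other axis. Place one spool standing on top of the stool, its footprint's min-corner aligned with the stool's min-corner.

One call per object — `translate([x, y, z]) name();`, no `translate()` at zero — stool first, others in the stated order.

stool();
translate([0, 701, 0]) fence_section();
translate([0, 0, 403]) spool();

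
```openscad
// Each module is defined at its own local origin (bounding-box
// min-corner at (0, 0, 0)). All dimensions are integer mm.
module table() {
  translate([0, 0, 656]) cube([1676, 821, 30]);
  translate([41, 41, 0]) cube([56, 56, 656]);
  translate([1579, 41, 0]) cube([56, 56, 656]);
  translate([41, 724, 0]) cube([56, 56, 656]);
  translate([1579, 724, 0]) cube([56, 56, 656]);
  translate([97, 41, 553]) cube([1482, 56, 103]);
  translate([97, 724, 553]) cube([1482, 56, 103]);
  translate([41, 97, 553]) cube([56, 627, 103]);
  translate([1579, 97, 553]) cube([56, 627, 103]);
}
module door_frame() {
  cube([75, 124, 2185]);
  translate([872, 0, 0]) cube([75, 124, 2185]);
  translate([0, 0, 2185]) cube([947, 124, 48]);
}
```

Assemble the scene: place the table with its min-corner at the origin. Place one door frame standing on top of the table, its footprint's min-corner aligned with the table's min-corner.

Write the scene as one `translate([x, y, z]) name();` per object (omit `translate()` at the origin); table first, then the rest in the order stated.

table();
translate([0, 0, 686]) door_frame();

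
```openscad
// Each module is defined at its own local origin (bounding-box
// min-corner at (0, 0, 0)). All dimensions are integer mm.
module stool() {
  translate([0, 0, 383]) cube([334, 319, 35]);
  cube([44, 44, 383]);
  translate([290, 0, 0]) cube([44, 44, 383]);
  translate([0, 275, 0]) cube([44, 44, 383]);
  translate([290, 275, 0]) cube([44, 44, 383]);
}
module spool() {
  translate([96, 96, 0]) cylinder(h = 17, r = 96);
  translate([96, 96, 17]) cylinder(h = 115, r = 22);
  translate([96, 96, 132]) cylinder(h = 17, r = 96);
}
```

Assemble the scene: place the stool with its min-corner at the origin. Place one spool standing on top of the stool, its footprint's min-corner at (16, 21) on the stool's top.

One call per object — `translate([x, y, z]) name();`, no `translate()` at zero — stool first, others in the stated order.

stool();
translate([16, 21, 418]) spool();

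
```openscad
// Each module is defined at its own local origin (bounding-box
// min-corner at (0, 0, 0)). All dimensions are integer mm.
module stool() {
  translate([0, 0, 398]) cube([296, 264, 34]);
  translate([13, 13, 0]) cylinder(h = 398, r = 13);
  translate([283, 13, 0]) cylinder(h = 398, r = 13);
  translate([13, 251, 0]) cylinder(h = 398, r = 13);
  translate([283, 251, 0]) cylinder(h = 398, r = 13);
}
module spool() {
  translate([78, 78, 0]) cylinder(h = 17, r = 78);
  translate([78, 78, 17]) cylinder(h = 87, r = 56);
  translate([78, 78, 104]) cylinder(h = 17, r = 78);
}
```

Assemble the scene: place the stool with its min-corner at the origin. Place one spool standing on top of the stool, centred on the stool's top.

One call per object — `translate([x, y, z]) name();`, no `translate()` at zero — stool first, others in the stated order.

stool();
translate([70, 54, 432]) spool();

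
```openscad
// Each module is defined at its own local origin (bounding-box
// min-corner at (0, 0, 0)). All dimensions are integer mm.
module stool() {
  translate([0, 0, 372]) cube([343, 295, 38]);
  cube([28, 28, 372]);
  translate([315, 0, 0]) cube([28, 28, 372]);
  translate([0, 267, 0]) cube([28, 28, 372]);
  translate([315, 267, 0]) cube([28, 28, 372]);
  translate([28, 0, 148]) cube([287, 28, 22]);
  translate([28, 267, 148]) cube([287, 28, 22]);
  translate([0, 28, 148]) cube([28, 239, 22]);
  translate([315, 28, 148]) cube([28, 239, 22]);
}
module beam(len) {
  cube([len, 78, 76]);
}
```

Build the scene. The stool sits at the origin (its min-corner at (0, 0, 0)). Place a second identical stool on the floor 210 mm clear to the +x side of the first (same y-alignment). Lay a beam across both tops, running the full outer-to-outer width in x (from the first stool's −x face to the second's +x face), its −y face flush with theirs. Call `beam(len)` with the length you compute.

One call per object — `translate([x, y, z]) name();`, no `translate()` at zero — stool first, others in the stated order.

stool();
translate([553, 0, 0]) stool();
translate([0, 0, 410]) beam(896);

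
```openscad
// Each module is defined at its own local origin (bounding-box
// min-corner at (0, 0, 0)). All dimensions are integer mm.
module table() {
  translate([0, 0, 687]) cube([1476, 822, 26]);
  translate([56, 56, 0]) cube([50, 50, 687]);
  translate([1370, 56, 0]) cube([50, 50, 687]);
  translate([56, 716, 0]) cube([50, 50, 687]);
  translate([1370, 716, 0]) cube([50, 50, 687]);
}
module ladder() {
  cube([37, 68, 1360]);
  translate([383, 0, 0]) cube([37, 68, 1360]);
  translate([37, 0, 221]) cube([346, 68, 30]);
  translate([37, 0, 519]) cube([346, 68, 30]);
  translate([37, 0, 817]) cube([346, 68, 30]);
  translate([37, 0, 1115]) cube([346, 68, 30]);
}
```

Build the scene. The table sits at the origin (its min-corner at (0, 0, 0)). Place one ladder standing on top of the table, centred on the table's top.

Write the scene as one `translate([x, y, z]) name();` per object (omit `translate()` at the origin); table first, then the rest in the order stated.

table();
translate([528, 377, 713]) ladder();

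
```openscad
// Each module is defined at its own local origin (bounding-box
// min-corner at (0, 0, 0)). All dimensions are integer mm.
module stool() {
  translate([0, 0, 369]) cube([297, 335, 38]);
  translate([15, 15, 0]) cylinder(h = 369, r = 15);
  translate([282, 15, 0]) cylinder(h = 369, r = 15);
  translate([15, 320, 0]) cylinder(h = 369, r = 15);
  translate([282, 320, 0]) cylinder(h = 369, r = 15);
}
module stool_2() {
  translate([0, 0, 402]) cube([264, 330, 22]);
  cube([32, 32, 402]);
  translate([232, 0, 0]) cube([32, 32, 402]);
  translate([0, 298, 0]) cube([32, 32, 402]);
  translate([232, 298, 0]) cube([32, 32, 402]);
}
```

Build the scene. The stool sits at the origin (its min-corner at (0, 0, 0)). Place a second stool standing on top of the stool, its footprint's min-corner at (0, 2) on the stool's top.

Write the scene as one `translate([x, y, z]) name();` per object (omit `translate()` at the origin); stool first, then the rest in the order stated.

stool();
translate([0, 2, 407]) stool_2();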